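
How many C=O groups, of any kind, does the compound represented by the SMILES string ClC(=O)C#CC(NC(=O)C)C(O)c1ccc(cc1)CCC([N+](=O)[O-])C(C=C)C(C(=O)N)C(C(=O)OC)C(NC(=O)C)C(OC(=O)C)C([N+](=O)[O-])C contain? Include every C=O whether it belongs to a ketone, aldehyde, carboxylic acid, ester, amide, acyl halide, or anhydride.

6

ClCO: acyl halide, 1 C=O (running total 1).
CH(NHCOCH3): amide, 1 C=O (running total 2).
CH(CONH2): amide, 1 C=O (running total 3).
CH(COOCH3): ester, 1 C=O (running total 4).
CH(NHCOCH3): amide, 1 C=O (running total 5).
CH(OCOCH3): ester, 1 C=O (running total 6).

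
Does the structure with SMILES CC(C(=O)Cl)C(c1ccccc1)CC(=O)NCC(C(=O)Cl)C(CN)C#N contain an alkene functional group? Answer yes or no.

no

pendant –C(=O)X: carbonyl C bonded to C and halogen → acyl halide.
pendant –C6H5: benzene ring → arene.
–C(=O)–N– linkage → amide (the N is not an amine).
pendant –C(=O)X: carbonyl C bonded to C and halogen → acyl halide.
pendant –CH2NH2: N on sp³ C, no adjacent C=O → amine.
–C≡N: carbon triple-bonded to nitrogen → nitrile.
In CH(C6H5), the C=C units are part of an aromatic ring, which is an arene, not an isolated alkene.
The groups actually present are: acyl halide, amide, amine, arene, nitrile.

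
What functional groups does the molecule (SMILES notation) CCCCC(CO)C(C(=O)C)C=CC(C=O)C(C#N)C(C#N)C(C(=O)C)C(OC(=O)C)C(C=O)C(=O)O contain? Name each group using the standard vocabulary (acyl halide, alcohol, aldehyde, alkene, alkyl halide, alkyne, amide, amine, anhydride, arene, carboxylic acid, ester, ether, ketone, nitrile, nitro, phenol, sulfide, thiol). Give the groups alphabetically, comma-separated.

alcohol, aldehyde, alkene, carboxylic acid, ester, ketone, nitrile

Working along the chain:
  CH(CH2OH): pendant –CH2OH on an sp³ backbone C → alcohol.
  CH(COCH3): pendant –COCH3: carbonyl C bonded to two carbons → ketone.
  CH=CH: C=C double bond → alkene.
  CH(CHO): pendant –CHO: carbonyl C bonded to C and H → aldehyde.
  CH(CN): pendant –C≡N: nitrile.
  CH(CN): pendant –C≡N: nitrile.
  CH(COCH3): pendant –COCH3: carbonyl C bonded to two carbons → ketone.
  CH(OCOCH3): pendant –OC(=O)CH3: an acyloxy group → ester.
  CH(CHO): pendant –CHO: carbonyl C bonded to C and H → aldehyde.
  COOH: –COOH: carbonyl C bonded to –OH and C → carboxylic acid (the –OH is not a separate alcohol).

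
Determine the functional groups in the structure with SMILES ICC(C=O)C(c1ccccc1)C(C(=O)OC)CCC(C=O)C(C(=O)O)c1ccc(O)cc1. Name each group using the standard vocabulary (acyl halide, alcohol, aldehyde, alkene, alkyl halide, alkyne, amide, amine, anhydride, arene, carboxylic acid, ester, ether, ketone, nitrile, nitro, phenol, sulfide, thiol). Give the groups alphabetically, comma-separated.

aldehyde, alkyl halide, arene, carboxylic acid, ester, phenol

Taking each segment in turn:
  ICH2: halogen on an sp³ carbon → alkyl halide.
  CH(CHO): pendant –CHO: carbonyl C bonded to C and H → aldehyde.
  CH(C6H5): pendant –C6H5: benzene ring → arene.
  CH(COOCH3): pendant –COOCH3: carbonyl C bonded to C and –OCH3 → ester.
  CH(CHO): pendant –CHO: carbonyl C bonded to C and H → aldehyde.
  CH(COOH): pendant –COOH: carbonyl C bonded to C and –OH → carboxylic acid.
  C6H4OH: –OH attached directly to an aromatic ring → phenol (not alcohol); the ring itself is an arene.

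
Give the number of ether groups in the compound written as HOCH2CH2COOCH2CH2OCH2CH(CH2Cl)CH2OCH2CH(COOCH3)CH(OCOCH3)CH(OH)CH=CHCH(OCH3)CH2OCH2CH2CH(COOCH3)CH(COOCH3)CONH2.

4

Working along the chain:
  HOCH2: HO– on an sp³ carbon → alcohol.
  CH2COOCH2: –C(=O)–O–C with C on the carbonyl side → ester.
  CH2OCH2: C–O–C with sp³ carbons on both sides and no adjacent C=O → ether.
  CH(CH2Cl): pendant –CH2X: halogen on sp³ carbon → alkyl halide.
  CH2OCH2: C–O–C with sp³ carbons on both sides and no adjacent C=O → ether.
  CH(COOCH3): pendant –COOCH3: carbonyl C bonded to C and –OCH3 → ester.
  CH(OCOCH3): pendant –OC(=O)CH3: an acyloxy group → ester.
  CH(OH): –OH on an sp³ carbon → alcohol (secondary).
  CH=CH: C=C double bond → alkene.
  CH(OCH3): pendant –OCH3: C–O–C with sp³ C, no adjacent C=O → ether.
  CH2OCH2: C–O–C with sp³ carbons on both sides and no adjacent C=O → ether.
  CH(COOCH3): pendant –COOCH3: carbonyl C bonded to C and –OCH3 → ester.
  CH(COOCH3): pendant –COOCH3: carbonyl C bonded to C and –OCH3 → ester.
  CONH2: –C(=O)NH2: carbonyl C bonded to C and to N → amide (the N is not a separate amine).
Ether appears at: CH2OCH2, CH2OCH2, CH(OCH3), CH2OCH2 → 4.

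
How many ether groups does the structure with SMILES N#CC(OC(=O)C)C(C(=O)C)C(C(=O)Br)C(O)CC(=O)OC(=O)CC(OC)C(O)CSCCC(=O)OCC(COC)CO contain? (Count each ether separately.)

Working along the chain:
  N≡C: N≡C–: carbon triple-bonded to nitrogen → nitrile.
  CH(OCOCH3): pendant –OC(=O)CH3: an acyloxy group → ester.
  CH(COCH3): pendant –COCH3: carbonyl C bonded to two carbons → ketone.
  CH(COBr): pendant –C(=O)X: carbonyl C bonded to C and halogen → acyl halide.
  CH(OH): –OH on an sp³ carbon → alcohol (secondary).
  CH2CO-O-COCH2: two acyl groups sharing one oxygen, –C(=O)–O–C(=O)– → anhydride.
  CH(OCH3): pendant –OCH3: C–O–C with sp³ C, no adjacent C=O → ether.
  CH(OH): –OH on an sp³ carbon → alcohol (secondary).
  CH2SCH2: C–S–C linkage → sulfide (thioether).
  CH2COOCH2: –C(=O)–O–C with C on the carbonyl side → ester.
  CH(CH2OCH3): pendant –CH2OCH3: C–O–C linkage → ether.
  CH2OH: –OH on an sp³ carbon → alcohol.
Ether appears at: CH(OCH3), CH(CH2OCH3) → 2.

2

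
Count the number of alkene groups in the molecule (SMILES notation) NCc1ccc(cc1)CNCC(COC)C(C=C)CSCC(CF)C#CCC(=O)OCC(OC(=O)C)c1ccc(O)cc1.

1

–NH2 on an sp³ carbon with no adjacent C=O → amine.
para-disubstituted benzene ring → arene.
C–N–C with sp³ carbons and no adjacent C=O → amine (secondary).
pendant –CH2OCH3: C–O–C linkage → ether.
pendant –CH=CH2: C=C double bond → alkene.
C–S–C linkage → sulfide (thioether).
pendant –CH2X: halogen on sp³ carbon → alkyl halide.
C≡C triple bond → alkyne.
–C(=O)–O–C with C on the carbonyl side → ester.
pendant –OC(=O)CH3: an acyloxy group → ester.
–OH attached directly to an aromatic ring → phenol (not alcohol); the ring itself is an arene.
Alkene appears at: CH(CH=CH2) → 1.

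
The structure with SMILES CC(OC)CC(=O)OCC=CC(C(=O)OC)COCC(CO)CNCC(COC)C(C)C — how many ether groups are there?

Reading the structure from left to right:
  CH(OCH3): pendant –OCH3: C–O–C with sp³ C, no adjacent C=O → ether.
  CH2COOCH2: –C(=O)–O–C with C on the carbonyl side → ester.
  CH=CH: C=C double bond → alkene.
  CH(COOCH3): pendant –COOCH3: carbonyl C bonded to C and –OCH3 → ester.
  CH2OCH2: C–O–C with sp³ carbons on both sides and no adjacent C=O → ether.
  CH(CH2OH): pendant –CH2OH on an sp³ backbone C → alcohol.
  CH2NHCH2: C–N–C with sp³ carbons and no adjacent C=O → amine (secondary).
  CH(CH2OCH3): pendant –CH2OCH3: C–O–C linkage → ether.
Ether appears at: CH(OCH3), CH2OCH2, CH(CH2OCH3) → 3.

3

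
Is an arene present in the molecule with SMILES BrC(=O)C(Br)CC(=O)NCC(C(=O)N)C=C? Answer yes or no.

no

Working along the chain:
  BrCO: –C(=O)Br: carbonyl C bonded to C and to a halogen → acyl halide (not alkyl halide).
  CH(Br): halogen on an sp³ carbon → alkyl halide.
  CH2CONHCH2: –C(=O)–N– linkage → amide (the N is not an amine).
  CH(CONH2): pendant –CONH2: carbonyl C bonded to C and N → amide.
  CH=CH2: C=C double bond → alkene.
The groups actually present are: acyl halide, alkene, alkyl halide, amide.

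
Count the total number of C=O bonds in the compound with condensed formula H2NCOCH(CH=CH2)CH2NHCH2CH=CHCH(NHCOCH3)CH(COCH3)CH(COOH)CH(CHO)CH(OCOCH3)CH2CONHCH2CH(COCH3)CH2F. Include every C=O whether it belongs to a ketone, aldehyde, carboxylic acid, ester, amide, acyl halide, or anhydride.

H2NCO: amide, 1 C=O (running total 1).
CH(NHCOCH3): amide, 1 C=O (running total 2).
CH(COCH3): ketone, 1 C=O (running total 3).
CH(COOH): carboxylic acid, 1 C=O (running total 4).
CH(CHO): aldehyde, 1 C=O (running total 5).
CH(OCOCH3): ester, 1 C=O (running total 6).
CH2CONHCH2: amide, 1 C=O (running total 7).
CH(COCH3): ketone, 1 C=O (running total 8).

8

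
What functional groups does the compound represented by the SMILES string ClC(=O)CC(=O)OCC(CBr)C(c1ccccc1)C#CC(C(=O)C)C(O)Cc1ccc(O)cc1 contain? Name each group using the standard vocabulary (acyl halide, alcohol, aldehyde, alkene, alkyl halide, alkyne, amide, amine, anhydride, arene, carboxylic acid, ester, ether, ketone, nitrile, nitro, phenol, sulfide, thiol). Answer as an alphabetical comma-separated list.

acyl halide, alcohol, alkyl halide, alkyne, arene, ester, ketone, phenol

–C(=O)Cl: carbonyl C bonded to C and to a halogen → acyl halide (not alkyl halide).
–C(=O)–O–C with C on the carbonyl side → ester.
pendant –CH2X: halogen on sp³ carbon → alkyl halide.
pendant –C6H5: benzene ring → arene.
C≡C triple bond → alkyne.
pendant –COCH3: carbonyl C bonded to two carbons → ketone.
–OH on an sp³ carbon → alcohol (secondary).
–OH attached directly to an aromatic ring → phenol (not alcohol); the ring itself is an arene.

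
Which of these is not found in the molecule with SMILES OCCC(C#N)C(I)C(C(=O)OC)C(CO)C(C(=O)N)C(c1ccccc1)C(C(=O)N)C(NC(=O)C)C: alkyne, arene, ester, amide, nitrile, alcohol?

alkyne

arene: present (CH(C6H5) — pendant –C6H5: benzene ring → arene).
nitrile: present (CH(CN) — pendant –C≡N: nitrile).
ester: present (CH(COOCH3) — pendant –COOCH3: carbonyl C bonded to C and –OCH3 → ester).
amide: present (CH(CONH2) — pendant –CONH2: carbonyl C bonded to C and N → amide).
alcohol: present (HOCH2 — HO– on an sp³ carbon → alcohol).
alkyne: absent. In CH(CN), the triple bond is C≡N, not C≡C, so it is a nitrile.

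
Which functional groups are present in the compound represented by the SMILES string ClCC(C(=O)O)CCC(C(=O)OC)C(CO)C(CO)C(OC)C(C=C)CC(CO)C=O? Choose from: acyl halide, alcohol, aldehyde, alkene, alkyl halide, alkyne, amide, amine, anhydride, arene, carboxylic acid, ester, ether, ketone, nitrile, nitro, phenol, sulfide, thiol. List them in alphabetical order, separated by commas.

alcohol, aldehyde, alkene, alkyl halide, carboxylic acid, ester, ether

Working along the chain:
  ClCH2: halogen on an sp³ carbon → alkyl halide.
  CH(COOH): pendant –COOH: carbonyl C bonded to C and –OH → carboxylic acid.
  CH(COOCH3): pendant –COOCH3: carbonyl C bonded to C and –OCH3 → ester.
  CH(CH2OH): pendant –CH2OH on an sp³ backbone C → alcohol.
  CH(CH2OH): pendant –CH2OH on an sp³ backbone C → alcohol.
  CH(OCH3): pendant –OCH3: C–O–C with sp³ C, no adjacent C=O → ether.
  CH(CH=CH2): pendant –CH=CH2: C=C double bond → alkene.
  CH(CH2OH): pendant –CH2OH on an sp³ backbone C → alcohol.
  CHO: terminal –CHO: carbonyl C bonded to H and C → aldehyde.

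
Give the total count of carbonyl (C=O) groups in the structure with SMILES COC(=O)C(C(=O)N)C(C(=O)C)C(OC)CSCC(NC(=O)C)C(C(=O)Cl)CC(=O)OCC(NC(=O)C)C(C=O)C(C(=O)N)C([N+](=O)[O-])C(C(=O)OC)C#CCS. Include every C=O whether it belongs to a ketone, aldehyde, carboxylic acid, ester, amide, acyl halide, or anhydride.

10

CH3OOC: ester, 1 C=O (running total 1).
CH(CONH2): amide, 1 C=O (running total 2).
CH(COCH3): ketone, 1 C=O (running total 3).
CH(NHCOCH3): amide, 1 C=O (running total 4).
CH(COCl): acyl halide, 1 C=O (running total 5).
CH2COOCH2: ester, 1 C=O (running total 6).
CH(NHCOCH3): amide, 1 C=O (running total 7).
CH(CHO): aldehyde, 1 C=O (running total 8).
CH(CONH2): amide, 1 C=O (running total 9).
CH(COOCH3): ester, 1 C=O (running total 10).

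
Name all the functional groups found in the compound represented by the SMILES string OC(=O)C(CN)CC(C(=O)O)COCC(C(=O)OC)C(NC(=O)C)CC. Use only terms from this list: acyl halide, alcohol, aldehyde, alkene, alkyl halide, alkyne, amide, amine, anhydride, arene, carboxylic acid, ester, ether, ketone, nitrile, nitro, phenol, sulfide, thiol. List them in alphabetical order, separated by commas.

–COOH: carbonyl C bonded to –OH and C → carboxylic acid (the –OH is not a separate alcohol).
pendant –CH2NH2: N on sp³ C, no adjacent C=O → amine.
pendant –COOH: carbonyl C bonded to C and –OH → carboxylic acid.
C–O–C with sp³ carbons on both sides and no adjacent C=O → ether.
pendant –COOCH3: carbonyl C bonded to C and –OCH3 → ester.
pendant –NHC(=O)CH3: N bonded to a carbonyl → amide (not amine).

amide, amine, carboxylic acid, ester, ether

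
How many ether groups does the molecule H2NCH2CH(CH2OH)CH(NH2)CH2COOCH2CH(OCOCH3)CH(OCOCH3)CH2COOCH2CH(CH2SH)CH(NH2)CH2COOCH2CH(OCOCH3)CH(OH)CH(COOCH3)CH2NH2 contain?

Reading the structure from left to right:
  H2NCH2: –NH2 on an sp³ carbon with no adjacent C=O → amine.
  CH(CH2OH): pendant –CH2OH on an sp³ backbone C → alcohol.
  CH(NH2): –NH2 on an sp³ carbon with no adjacent C=O → amine.
  CH2COOCH2: –C(=O)–O–C with C on the carbonyl side → ester.
  CH(OCOCH3): pendant –OC(=O)CH3: an acyloxy group → ester.
  CH(OCOCH3): pendant –OC(=O)CH3: an acyloxy group → ester.
  CH2COOCH2: –C(=O)–O–C with C on the carbonyl side → ester.
  CH(CH2SH): pendant –CH2SH → thiol.
  CH(NH2): –NH2 on an sp³ carbon with no adjacent C=O → amine.
  CH2COOCH2: –C(=O)–O–C with C on the carbonyl side → ester.
  CH(OCOCH3): pendant –OC(=O)CH3: an acyloxy group → ester.
  CH(OH): –OH on an sp³ carbon → alcohol (secondary).
  CH(COOCH3): pendant –COOCH3: carbonyl C bonded to C and –OCH3 → ester.
  CH2NH2: –NH2 on an sp³ carbon with no adjacent C=O → amine.
No segment is a ether: CH(CH2OH) is alcohol, not ether; CH2COOCH2 is ester, not ether; CH(OCOCH3) is ester, not ether. → 0.

0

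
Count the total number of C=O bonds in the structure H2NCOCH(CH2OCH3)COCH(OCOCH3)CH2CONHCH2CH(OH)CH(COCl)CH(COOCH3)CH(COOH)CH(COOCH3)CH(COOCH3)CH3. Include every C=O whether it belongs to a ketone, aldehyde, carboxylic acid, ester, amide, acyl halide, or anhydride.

H2NCO: amide, 1 C=O (running total 1).
CO: ketone, 1 C=O (running total 2).
CH(OCOCH3): ester, 1 C=O (running total 3).
CH2CONHCH2: amide, 1 C=O (running total 4).
CH(COCl): acyl halide, 1 C=O (running total 5).
CH(COOCH3): ester, 1 C=O (running total 6).
CH(COOH): carboxylic acid, 1 C=O (running total 7).
CH(COOCH3): ester, 1 C=O (running total 8).
CH(COOCH3): ester, 1 C=O (running total 9).

9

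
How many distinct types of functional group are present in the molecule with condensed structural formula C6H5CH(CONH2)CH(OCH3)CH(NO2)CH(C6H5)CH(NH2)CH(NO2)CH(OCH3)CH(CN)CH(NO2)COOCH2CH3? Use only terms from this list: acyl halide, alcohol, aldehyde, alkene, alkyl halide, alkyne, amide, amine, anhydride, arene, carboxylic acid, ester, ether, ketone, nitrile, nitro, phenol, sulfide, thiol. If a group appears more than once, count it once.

C6H5– phenyl ring → arene.
pendant –CONH2: carbonyl C bonded to C and N → amide.
pendant –OCH3: C–O–C with sp³ C, no adjacent C=O → ether.
–NO2 on an sp³ carbon → nitro (the N=O is not a carbonyl).
pendant –C6H5: benzene ring → arene.
–NH2 on an sp³ carbon with no adjacent C=O → amine.
–NO2 on an sp³ carbon → nitro (the N=O is not a carbonyl).
pendant –OCH3: C–O–C with sp³ C, no adjacent C=O → ether.
pendant –C≡N: nitrile.
–NO2 on an sp³ carbon → nitro (the N=O is not a carbonyl).
–C(=O)OCH2CH3: carbonyl C bonded to C and to –OEt → ester.
Distinct types present: amide, amine, arene, ester, ether, nitrile, nitro.

7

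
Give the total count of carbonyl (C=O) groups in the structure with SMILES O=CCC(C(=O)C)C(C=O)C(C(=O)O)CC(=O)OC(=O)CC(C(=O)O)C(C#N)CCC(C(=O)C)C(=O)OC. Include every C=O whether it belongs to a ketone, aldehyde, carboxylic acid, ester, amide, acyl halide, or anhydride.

OHC: aldehyde, 1 C=O (running total 1).
CH(COCH3): ketone, 1 C=O (running total 2).
CH(CHO): aldehyde, 1 C=O (running total 3).
CH(COOH): carboxylic acid, 1 C=O (running total 4).
CH2CO-O-COCH2: anhydride, 2 C=O (running total 6).
CH(COOH): carboxylic acid, 1 C=O (running total 7).
CH(COCH3): ketone, 1 C=O (running total 8).
COOCH3: ester, 1 C=O (running total 9).

9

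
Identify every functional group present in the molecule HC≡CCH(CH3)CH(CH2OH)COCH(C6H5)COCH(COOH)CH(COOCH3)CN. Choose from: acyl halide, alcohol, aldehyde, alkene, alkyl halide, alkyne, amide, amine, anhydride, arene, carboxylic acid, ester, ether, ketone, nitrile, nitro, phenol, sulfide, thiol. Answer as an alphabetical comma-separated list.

alcohol, alkyne, arene, carboxylic acid, ester, ketone, nitrile

Taking each segment in turn:
  HC≡C: C≡C triple bond → alkyne.
  CH(CH2OH): pendant –CH2OH on an sp³ backbone C → alcohol.
  CO: –C(=O)– with carbon on both sides → ketone.
  CH(C6H5): pendant –C6H5: benzene ring → arene.
  CO: –C(=O)– with carbon on both sides → ketone.
  CH(COOH): pendant –COOH: carbonyl C bonded to C and –OH → carboxylic acid.
  CH(COOCH3): pendant –COOCH3: carbonyl C bonded to C and –OCH3 → ester.
  CN: –C≡N: carbon triple-bonded to nitrogen → nitrile.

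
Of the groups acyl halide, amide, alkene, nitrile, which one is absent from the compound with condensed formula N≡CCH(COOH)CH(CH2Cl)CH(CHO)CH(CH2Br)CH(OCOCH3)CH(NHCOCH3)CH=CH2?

acyl halide

alkene: present (CH=CH2 — C=C double bond → alkene).
amide: present (CH(NHCOCH3) — pendant –NHC(=O)CH3: N bonded to a carbonyl → amide (not amine)).
nitrile: present (N≡C — N≡C–: carbon triple-bonded to nitrogen → nitrile).
acyl halide: no segment matches this pattern.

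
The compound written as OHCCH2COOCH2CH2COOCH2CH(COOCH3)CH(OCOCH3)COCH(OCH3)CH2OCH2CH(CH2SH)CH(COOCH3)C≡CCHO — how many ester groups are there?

terminal –CHO: carbonyl C bonded to H and C → aldehyde.
–C(=O)–O–C with C on the carbonyl side → ester.
–C(=O)–O–C with C on the carbonyl side → ester.
pendant –COOCH3: carbonyl C bonded to C and –OCH3 → ester.
pendant –OC(=O)CH3: an acyloxy group → ester.
–C(=O)– with carbon on both sides → ketone.
pendant –OCH3: C–O–C with sp³ C, no adjacent C=O → ether.
C–O–C with sp³ carbons on both sides and no adjacent C=O → ether.
pendant –CH2SH → thiol.
pendant –COOCH3: carbonyl C bonded to C and –OCH3 → ester.
C≡C triple bond → alkyne.
terminal –CHO: carbonyl C bonded to H and C → aldehyde.
Ester appears at: CH2COOCH2, CH2COOCH2, CH(COOCH3), CH(OCOCH3), CH(COOCH3) → 5.

5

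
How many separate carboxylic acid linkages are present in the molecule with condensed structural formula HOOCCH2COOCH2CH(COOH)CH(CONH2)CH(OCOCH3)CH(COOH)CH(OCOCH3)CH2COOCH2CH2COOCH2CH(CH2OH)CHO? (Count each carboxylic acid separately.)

3

–COOH: carbonyl C bonded to –OH and C → carboxylic acid (the –OH is not a separate alcohol).
–C(=O)–O–C with C on the carbonyl side → ester.
pendant –COOH: carbonyl C bonded to C and –OH → carboxylic acid.
pendant –CONH2: carbonyl C bonded to C and N → amide.
pendant –OC(=O)CH3: an acyloxy group → ester.
pendant –COOH: carbonyl C bonded to C and –OH → carboxylic acid.
pendant –OC(=O)CH3: an acyloxy group → ester.
–C(=O)–O–C with C on the carbonyl side → ester.
–C(=O)–O–C with C on the carbonyl side → ester.
pendant –CH2OH on an sp³ backbone C → alcohol.
terminal –CHO: carbonyl C bonded to H and C → aldehyde.
Carboxylic acid appears at: HOOC, CH(COOH), CH(COOH) → 3.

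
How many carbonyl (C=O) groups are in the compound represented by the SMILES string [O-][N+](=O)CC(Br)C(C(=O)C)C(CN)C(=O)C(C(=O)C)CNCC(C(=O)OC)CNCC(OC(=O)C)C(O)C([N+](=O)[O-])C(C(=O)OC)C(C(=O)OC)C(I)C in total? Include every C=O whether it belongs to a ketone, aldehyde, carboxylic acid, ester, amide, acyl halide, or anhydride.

CH(COCH3): ketone, 1 C=O (running total 1).
CO: ketone, 1 C=O (running total 2).
CH(COCH3): ketone, 1 C=O (running total 3).
CH(COOCH3): ester, 1 C=O (running total 4).
CH(OCOCH3): ester, 1 C=O (running total 5).
CH(COOCH3): ester, 1 C=O (running total 6).
CH(COOCH3): ester, 1 C=O (running total 7).

7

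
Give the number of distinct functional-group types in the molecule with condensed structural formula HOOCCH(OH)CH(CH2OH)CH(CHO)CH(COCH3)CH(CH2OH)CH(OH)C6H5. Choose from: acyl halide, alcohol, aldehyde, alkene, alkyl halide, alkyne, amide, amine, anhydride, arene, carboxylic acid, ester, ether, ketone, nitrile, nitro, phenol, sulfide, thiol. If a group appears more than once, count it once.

5

Reading the structure from left to right:
  HOOC: –COOH: carbonyl C bonded to –OH and C → carboxylic acid (the –OH is not a separate alcohol).
  CH(OH): –OH on an sp³ carbon → alcohol (secondary).
  CH(CH2OH): pendant –CH2OH on an sp³ backbone C → alcohol.
  CH(CHO): pendant –CHO: carbonyl C bonded to C and H → aldehyde.
  CH(COCH3): pendant –COCH3: carbonyl C bonded to two carbons → ketone.
  CH(CH2OH): pendant –CH2OH on an sp³ backbone C → alcohol.
  CH(OH): –OH on an sp³ carbon → alcohol (secondary).
  C6H5: –C6H5 phenyl ring → arene.
Distinct types present: alcohol, aldehyde, arene, carboxylic acid, ketone.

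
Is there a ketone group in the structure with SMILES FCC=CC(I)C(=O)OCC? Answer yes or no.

halogen on an sp³ carbon → alkyl halide.
C=C double bond → alkene.
halogen on an sp³ carbon → alkyl halide.
–C(=O)OCH2CH3: carbonyl C bonded to C and to –OEt → ester.
In COOCH2CH3, the C=O is bonded to an –O–C group, which defines an ester, not a ketone.
The groups actually present are: alkene, alkyl halide, ester.

no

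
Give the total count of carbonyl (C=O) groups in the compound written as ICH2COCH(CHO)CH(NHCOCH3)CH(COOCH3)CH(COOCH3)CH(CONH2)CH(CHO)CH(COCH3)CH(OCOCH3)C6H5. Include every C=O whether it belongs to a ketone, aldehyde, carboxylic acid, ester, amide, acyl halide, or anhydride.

CO: ketone, 1 C=O (running total 1).
CH(CHO): aldehyde, 1 C=O (running total 2).
CH(NHCOCH3): amide, 1 C=O (running total 3).
CH(COOCH3): ester, 1 C=O (running total 4).
CH(COOCH3): ester, 1 C=O (running total 5).
CH(CONH2): amide, 1 C=O (running total 6).
CH(CHO): aldehyde, 1 C=O (running total 7).
CH(COCH3): ketone, 1 C=O (running total 8).
CH(OCOCH3): ester, 1 C=O (running total 9).

9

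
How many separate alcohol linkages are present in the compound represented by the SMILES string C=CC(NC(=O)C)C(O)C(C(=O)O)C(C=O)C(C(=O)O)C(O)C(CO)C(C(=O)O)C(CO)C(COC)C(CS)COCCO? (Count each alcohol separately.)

C=C double bond → alkene.
pendant –NHC(=O)CH3: N bonded to a carbonyl → amide (not amine).
–OH on an sp³ carbon → alcohol (secondary).
pendant –COOH: carbonyl C bonded to C and –OH → carboxylic acid.
pendant –CHO: carbonyl C bonded to C and H → aldehyde.
pendant –COOH: carbonyl C bonded to C and –OH → carboxylic acid.
–OH on an sp³ carbon → alcohol (secondary).
pendant –CH2OH on an sp³ backbone C → alcohol.
pendant –COOH: carbonyl C bonded to C and –OH → carboxylic acid.
pendant –CH2OH on an sp³ backbone C → alcohol.
pendant –CH2OCH3: C–O–C linkage → ether.
pendant –CH2SH → thiol.
C–O–C with sp³ carbons on both sides and no adjacent C=O → ether.
–OH on an sp³ carbon → alcohol.
Alcohol appears at: CH(OH), CH(OH), CH(CH2OH), CH(CH2OH), CH2OH → 5.

5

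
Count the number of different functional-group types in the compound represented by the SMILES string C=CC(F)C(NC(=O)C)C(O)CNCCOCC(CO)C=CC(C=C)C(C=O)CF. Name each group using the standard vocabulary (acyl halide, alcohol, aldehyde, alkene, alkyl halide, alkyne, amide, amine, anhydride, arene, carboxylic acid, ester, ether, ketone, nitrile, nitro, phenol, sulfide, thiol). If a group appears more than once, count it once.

C=C double bond → alkene.
halogen on an sp³ carbon → alkyl halide.
pendant –NHC(=O)CH3: N bonded to a carbonyl → amide (not amine).
–OH on an sp³ carbon → alcohol (secondary).
C–N–C with sp³ carbons and no adjacent C=O → amine (secondary).
C–O–C with sp³ carbons on both sides and no adjacent C=O → ether.
pendant –CH2OH on an sp³ backbone C → alcohol.
C=C double bond → alkene.
pendant –CH=CH2: C=C double bond → alkene.
pendant –CHO: carbonyl C bonded to C and H → aldehyde.
halogen on an sp³ carbon → alkyl halide.
Distinct types present: alcohol, aldehyde, alkene, alkyl halide, amide, amine, ether.

7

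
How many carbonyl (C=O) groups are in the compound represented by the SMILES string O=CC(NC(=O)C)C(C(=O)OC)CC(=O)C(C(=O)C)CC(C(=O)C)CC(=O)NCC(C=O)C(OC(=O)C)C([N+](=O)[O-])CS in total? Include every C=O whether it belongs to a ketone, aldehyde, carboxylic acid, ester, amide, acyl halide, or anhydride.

9

OHC: aldehyde, 1 C=O (running total 1).
CH(NHCOCH3): amide, 1 C=O (running total 2).
CH(COOCH3): ester, 1 C=O (running total 3).
CO: ketone, 1 C=O (running total 4).
CH(COCH3): ketone, 1 C=O (running total 5).
CH(COCH3): ketone, 1 C=O (running total 6).
CH2CONHCH2: amide, 1 C=O (running total 7).
CH(CHO): aldehyde, 1 C=O (running total 8).
CH(OCOCH3): ester, 1 C=O (running total 9).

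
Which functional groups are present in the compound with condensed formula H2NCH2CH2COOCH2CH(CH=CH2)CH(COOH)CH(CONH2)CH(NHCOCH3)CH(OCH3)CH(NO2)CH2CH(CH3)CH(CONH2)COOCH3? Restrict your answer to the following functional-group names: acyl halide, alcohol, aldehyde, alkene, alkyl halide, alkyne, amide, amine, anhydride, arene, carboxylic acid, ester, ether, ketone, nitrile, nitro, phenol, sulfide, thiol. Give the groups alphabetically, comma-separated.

–NH2 on an sp³ carbon with no adjacent C=O → amine.
–C(=O)–O–C with C on the carbonyl side → ester.
pendant –CH=CH2: C=C double bond → alkene.
pendant –COOH: carbonyl C bonded to C and –OH → carboxylic acid.
pendant –CONH2: carbonyl C bonded to C and N → amide.
pendant –NHC(=O)CH3: N bonded to a carbonyl → amide (not amine).
pendant –OCH3: C–O–C with sp³ C, no adjacent C=O → ether.
–NO2 on an sp³ carbon → nitro (the N=O is not a carbonyl).
pendant –CONH2: carbonyl C bonded to C and N → amide.
–C(=O)OCH3: carbonyl C bonded to C and to –OCH3 → ester (not ketone + ether).

alkene, amide, amine, carboxylic acid, ester, ether, nitro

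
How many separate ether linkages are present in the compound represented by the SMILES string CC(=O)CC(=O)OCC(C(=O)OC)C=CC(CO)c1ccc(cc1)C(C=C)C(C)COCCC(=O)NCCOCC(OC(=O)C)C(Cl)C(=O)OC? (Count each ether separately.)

2

–C(=O)– with carbon on both sides → ketone.
–C(=O)–O–C with C on the carbonyl side → ester.
pendant –COOCH3: carbonyl C bonded to C and –OCH3 → ester.
C=C double bond → alkene.
pendant –CH2OH on an sp³ backbone C → alcohol.
para-disubstituted benzene ring → arene.
pendant –CH=CH2: C=C double bond → alkene.
C–O–C with sp³ carbons on both sides and no adjacent C=O → ether.
–C(=O)–N– linkage → amide (the N is not an amine).
C–O–C with sp³ carbons on both sides and no adjacent C=O → ether.
pendant –OC(=O)CH3: an acyloxy group → ester.
halogen on an sp³ carbon → alkyl halide.
–C(=O)OCH3: carbonyl C bonded to C and to –OCH3 → ester (not ketone + ether).
Ether appears at: CH2OCH2, CH2OCH2 → 2.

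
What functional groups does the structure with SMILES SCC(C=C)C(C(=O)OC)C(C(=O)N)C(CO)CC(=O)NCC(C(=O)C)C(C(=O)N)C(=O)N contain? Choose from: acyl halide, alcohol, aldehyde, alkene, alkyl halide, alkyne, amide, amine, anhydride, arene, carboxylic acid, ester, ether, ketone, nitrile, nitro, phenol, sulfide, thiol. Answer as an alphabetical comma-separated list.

Taking each segment in turn:
  HSCH2: –SH on an sp³ carbon → thiol.
  CH(CH=CH2): pendant –CH=CH2: C=C double bond → alkene.
  CH(COOCH3): pendant –COOCH3: carbonyl C bonded to C and –OCH3 → ester.
  CH(CONH2): pendant –CONH2: carbonyl C bonded to C and N → amide.
  CH(CH2OH): pendant –CH2OH on an sp³ backbone C → alcohol.
  CH2CONHCH2: –C(=O)–N– linkage → amide (the N is not an amine).
  CH(COCH3): pendant –COCH3: carbonyl C bonded to two carbons → ketone.
  CH(CONH2): pendant –CONH2: carbonyl C bonded to C and N → amide.
  CONH2: –C(=O)NH2: carbonyl C bonded to C and to N → amide (the N is not a separate amine).

alcohol, alkene, amide, ester, ketone, thiol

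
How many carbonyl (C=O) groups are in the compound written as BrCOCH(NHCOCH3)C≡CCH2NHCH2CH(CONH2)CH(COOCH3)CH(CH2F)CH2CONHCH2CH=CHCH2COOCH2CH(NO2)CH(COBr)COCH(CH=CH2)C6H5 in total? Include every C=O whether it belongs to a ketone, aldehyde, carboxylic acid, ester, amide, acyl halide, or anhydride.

BrCO: acyl halide, 1 C=O (running total 1).
CH(NHCOCH3): amide, 1 C=O (running total 2).
CH(CONH2): amide, 1 C=O (running total 3).
CH(COOCH3): ester, 1 C=O (running total 4).
CH2CONHCH2: amide, 1 C=O (running total 5).
CH2COOCH2: ester, 1 C=O (running total 6).
CH(COBr): acyl halide, 1 C=O (running total 7).
CO: ketone, 1 C=O (running total 8).

8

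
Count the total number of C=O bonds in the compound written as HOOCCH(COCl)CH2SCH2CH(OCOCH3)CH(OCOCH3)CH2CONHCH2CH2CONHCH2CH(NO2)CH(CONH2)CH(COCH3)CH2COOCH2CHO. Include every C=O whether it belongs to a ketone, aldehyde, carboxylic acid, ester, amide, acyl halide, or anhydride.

HOOC: carboxylic acid, 1 C=O (running total 1).
CH(COCl): acyl halide, 1 C=O (running total 2).
CH(OCOCH3): ester, 1 C=O (running total 3).
CH(OCOCH3): ester, 1 C=O (running total 4).
CH2CONHCH2: amide, 1 C=O (running total 5).
CH2CONHCH2: amide, 1 C=O (running total 6).
CH(CONH2): amide, 1 C=O (running total 7).
CH(COCH3): ketone, 1 C=O (running total 8).
CH2COOCH2: ester, 1 C=O (running total 9).
CHO: aldehyde, 1 C=O (running total 10).

10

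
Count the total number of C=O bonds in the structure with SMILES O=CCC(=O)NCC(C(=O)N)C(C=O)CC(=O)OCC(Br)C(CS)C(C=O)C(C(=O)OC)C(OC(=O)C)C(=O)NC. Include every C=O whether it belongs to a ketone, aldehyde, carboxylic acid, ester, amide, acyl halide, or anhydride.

9

OHC: aldehyde, 1 C=O (running total 1).
CH2CONHCH2: amide, 1 C=O (running total 2).
CH(CONH2): amide, 1 C=O (running total 3).
CH(CHO): aldehyde, 1 C=O (running total 4).
CH2COOCH2: ester, 1 C=O (running total 5).
CH(CHO): aldehyde, 1 C=O (running total 6).
CH(COOCH3): ester, 1 C=O (running total 7).
CH(OCOCH3): ester, 1 C=O (running total 8).
CONHCH3: amide, 1 C=O (running total 9).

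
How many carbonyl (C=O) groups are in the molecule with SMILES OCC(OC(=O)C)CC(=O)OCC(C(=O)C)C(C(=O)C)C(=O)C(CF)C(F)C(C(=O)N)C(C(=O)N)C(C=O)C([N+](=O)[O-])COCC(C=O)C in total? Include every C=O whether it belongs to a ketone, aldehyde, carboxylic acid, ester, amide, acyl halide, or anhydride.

CH(OCOCH3): ester, 1 C=O (running total 1).
CH2COOCH2: ester, 1 C=O (running total 2).
CH(COCH3): ketone, 1 C=O (running total 3).
CH(COCH3): ketone, 1 C=O (running total 4).
CO: ketone, 1 C=O (running total 5).
CH(CONH2): amide, 1 C=O (running total 6).
CH(CONH2): amide, 1 C=O (running total 7).
CH(CHO): aldehyde, 1 C=O (running total 8).
CH(CHO): aldehyde, 1 C=O (running total 9).

9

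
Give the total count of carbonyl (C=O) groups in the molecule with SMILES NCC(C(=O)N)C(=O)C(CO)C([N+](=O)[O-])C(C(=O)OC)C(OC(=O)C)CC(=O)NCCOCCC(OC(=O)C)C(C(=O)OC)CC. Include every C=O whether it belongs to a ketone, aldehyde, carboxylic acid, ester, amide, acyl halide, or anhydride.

7

CH(CONH2): amide, 1 C=O (running total 1).
CO: ketone, 1 C=O (running total 2).
CH(COOCH3): ester, 1 C=O (running total 3).
CH(OCOCH3): ester, 1 C=O (running total 4).
CH2CONHCH2: amide, 1 C=O (running total 5).
CH(OCOCH3): ester, 1 C=O (running total 6).
CH(COOCH3): ester, 1 C=O (running total 7).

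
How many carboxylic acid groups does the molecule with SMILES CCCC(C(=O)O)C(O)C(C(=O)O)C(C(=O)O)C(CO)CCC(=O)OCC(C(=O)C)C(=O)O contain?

pendant –COOH: carbonyl C bonded to C and –OH → carboxylic acid.
–OH on an sp³ carbon → alcohol (secondary).
pendant –COOH: carbonyl C bonded to C and –OH → carboxylic acid.
pendant –COOH: carbonyl C bonded to C and –OH → carboxylic acid.
pendant –CH2OH on an sp³ backbone C → alcohol.
–C(=O)–O–C with C on the carbonyl side → ester.
pendant –COCH3: carbonyl C bonded to two carbons → ketone.
–COOH: carbonyl C bonded to –OH and C → carboxylic acid (the –OH is not a separate alcohol).
Carboxylic acid appears at: CH(COOH), CH(COOH), CH(COOH), COOH → 4.

4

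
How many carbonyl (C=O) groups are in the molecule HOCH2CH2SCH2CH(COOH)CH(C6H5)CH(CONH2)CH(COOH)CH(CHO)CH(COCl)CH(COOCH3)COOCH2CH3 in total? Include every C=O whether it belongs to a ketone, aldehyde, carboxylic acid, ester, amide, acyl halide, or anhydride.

7

CH(COOH): carboxylic acid, 1 C=O (running total 1).
CH(CONH2): amide, 1 C=O (running total 2).
CH(COOH): carboxylic acid, 1 C=O (running total 3).
CH(CHO): aldehyde, 1 C=O (running total 4).
CH(COCl): acyl halide, 1 C=O (running total 5).
CH(COOCH3): ester, 1 C=O (running total 6).
COOCH2CH3: ester, 1 C=O (running total 7).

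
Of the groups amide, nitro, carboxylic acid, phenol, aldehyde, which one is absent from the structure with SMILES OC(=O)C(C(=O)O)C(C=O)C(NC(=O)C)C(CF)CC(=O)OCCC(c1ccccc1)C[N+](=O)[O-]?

phenol

aldehyde: present (CH(CHO) — pendant –CHO: carbonyl C bonded to C and H → aldehyde).
amide: present (CH(NHCOCH3) — pendant –NHC(=O)CH3: N bonded to a carbonyl → amide (not amine)).
carboxylic acid: present (HOOC — –COOH: carbonyl C bonded to –OH and C → carboxylic acid (the –OH is not a separate alcohol)).
nitro: present (CH2NO2 — –NO2 on carbon → nitro group).
phenol: no segment matches this pattern.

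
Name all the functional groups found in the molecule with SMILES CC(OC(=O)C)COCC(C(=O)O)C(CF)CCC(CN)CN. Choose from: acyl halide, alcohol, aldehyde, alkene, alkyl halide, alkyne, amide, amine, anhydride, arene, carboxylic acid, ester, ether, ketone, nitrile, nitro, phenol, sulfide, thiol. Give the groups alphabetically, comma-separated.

alkyl halide, amine, carboxylic acid, ester, ether

pendant –OC(=O)CH3: an acyloxy group → ester.
C–O–C with sp³ carbons on both sides and no adjacent C=O → ether.
pendant –COOH: carbonyl C bonded to C and –OH → carboxylic acid.
pendant –CH2X: halogen on sp³ carbon → alkyl halide.
pendant –CH2NH2: N on sp³ C, no adjacent C=O → amine.
–NH2 on an sp³ carbon with no adjacent C=O → amine.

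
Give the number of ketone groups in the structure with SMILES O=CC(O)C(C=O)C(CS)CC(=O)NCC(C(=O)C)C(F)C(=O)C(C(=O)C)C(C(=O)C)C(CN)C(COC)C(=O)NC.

terminal –CHO: carbonyl C bonded to H and C → aldehyde.
–OH on an sp³ carbon → alcohol (secondary).
pendant –CHO: carbonyl C bonded to C and H → aldehyde.
pendant –CH2SH → thiol.
–C(=O)–N– linkage → amide (the N is not an amine).
pendant –COCH3: carbonyl C bonded to two carbons → ketone.
halogen on an sp³ carbon → alkyl halide.
–C(=O)– with carbon on both sides → ketone.
pendant –COCH3: carbonyl C bonded to two carbons → ketone.
pendant –COCH3: carbonyl C bonded to two carbons → ketone.
pendant –CH2NH2: N on sp³ C, no adjacent C=O → amine.
pendant –CH2OCH3: C–O–C linkage → ether.
–C(=O)NHCH3: carbonyl C bonded to C and to N → amide (the N is not an amine).
Ketone appears at: CH(COCH3), CO, CH(COCH3), CH(COCH3) → 4.

4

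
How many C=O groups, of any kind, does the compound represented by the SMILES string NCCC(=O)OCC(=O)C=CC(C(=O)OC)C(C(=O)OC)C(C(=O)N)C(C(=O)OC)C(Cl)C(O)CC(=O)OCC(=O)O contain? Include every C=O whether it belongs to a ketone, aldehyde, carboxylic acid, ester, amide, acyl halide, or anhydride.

CH2COOCH2: ester, 1 C=O (running total 1).
CO: ketone, 1 C=O (running total 2).
CH(COOCH3): ester, 1 C=O (running total 3).
CH(COOCH3): ester, 1 C=O (running total 4).
CH(CONH2): amide, 1 C=O (running total 5).
CH(COOCH3): ester, 1 C=O (running total 6).
CH2COOCH2: ester, 1 C=O (running total 7).
COOH: carboxylic acid, 1 C=O (running total 8).

8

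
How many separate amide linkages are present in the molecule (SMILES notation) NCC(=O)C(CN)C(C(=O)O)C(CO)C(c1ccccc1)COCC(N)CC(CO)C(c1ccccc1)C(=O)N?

Reading the structure from left to right:
  H2NCH2: –NH2 on an sp³ carbon with no adjacent C=O → amine.
  CO: –C(=O)– with carbon on both sides → ketone.
  CH(CH2NH2): pendant –CH2NH2: N on sp³ C, no adjacent C=O → amine.
  CH(COOH): pendant –COOH: carbonyl C bonded to C and –OH → carboxylic acid.
  CH(CH2OH): pendant –CH2OH on an sp³ backbone C → alcohol.
  CH(C6H5): pendant –C6H5: benzene ring → arene.
  CH2OCH2: C–O–C with sp³ carbons on both sides and no adjacent C=O → ether.
  CH(NH2): –NH2 on an sp³ carbon with no adjacent C=O → amine.
  CH(CH2OH): pendant –CH2OH on an sp³ backbone C → alcohol.
  CH(C6H5): pendant –C6H5: benzene ring → arene.
  CONH2: –C(=O)NH2: carbonyl C bonded to C and to N → amide (the N is not a separate amine).
Amide appears at: CONH2 → 1.

1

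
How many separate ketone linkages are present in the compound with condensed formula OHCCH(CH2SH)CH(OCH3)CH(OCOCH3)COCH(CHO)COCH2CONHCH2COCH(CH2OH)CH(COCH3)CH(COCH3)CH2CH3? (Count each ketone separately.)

5

terminal –CHO: carbonyl C bonded to H and C → aldehyde.
pendant –CH2SH → thiol.
pendant –OCH3: C–O–C with sp³ C, no adjacent C=O → ether.
pendant –OC(=O)CH3: an acyloxy group → ester.
–C(=O)– with carbon on both sides → ketone.
pendant –CHO: carbonyl C bonded to C and H → aldehyde.
–C(=O)– with carbon on both sides → ketone.
–C(=O)–N– linkage → amide (the N is not an amine).
–C(=O)– with carbon on both sides → ketone.
pendant –CH2OH on an sp³ backbone C → alcohol.
pendant –COCH3: carbonyl C bonded to two carbons → ketone.
pendant –COCH3: carbonyl C bonded to two carbons → ketone.
Ketone appears at: CO, CO, CO, CH(COCH3), CH(COCH3) → 5.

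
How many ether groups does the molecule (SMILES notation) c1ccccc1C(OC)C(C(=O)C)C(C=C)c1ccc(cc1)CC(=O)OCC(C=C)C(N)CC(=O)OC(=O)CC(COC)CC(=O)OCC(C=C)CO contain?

Working along the chain:
  C6H5: C6H5– phenyl ring → arene.
  CH(OCH3): pendant –OCH3: C–O–C with sp³ C, no adjacent C=O → ether.
  CH(COCH3): pendant –COCH3: carbonyl C bonded to two carbons → ketone.
  CH(CH=CH2): pendant –CH=CH2: C=C double bond → alkene.
  C6H4: para-disubstituted benzene ring → arene.
  CH2COOCH2: –C(=O)–O–C with C on the carbonyl side → ester.
  CH(CH=CH2): pendant –CH=CH2: C=C double bond → alkene.
  CH(NH2): –NH2 on an sp³ carbon with no adjacent C=O → amine.
  CH2CO-O-COCH2: two acyl groups sharing one oxygen, –C(=O)–O–C(=O)– → anhydride.
  CH(CH2OCH3): pendant –CH2OCH3: C–O–C linkage → ether.
  CH2COOCH2: –C(=O)–O–C with C on the carbonyl side → ester.
  CH(CH=CH2): pendant –CH=CH2: C=C double bond → alkene.
  CH2OH: –OH on an sp³ carbon → alcohol.
Ether appears at: CH(OCH3), CH(CH2OCH3) → 2.

2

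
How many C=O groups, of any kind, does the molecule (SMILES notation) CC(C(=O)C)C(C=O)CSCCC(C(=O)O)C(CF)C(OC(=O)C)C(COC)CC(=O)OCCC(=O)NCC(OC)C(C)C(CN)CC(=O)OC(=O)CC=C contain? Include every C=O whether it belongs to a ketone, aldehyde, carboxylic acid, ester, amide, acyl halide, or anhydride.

CH(COCH3): ketone, 1 C=O (running total 1).
CH(CHO): aldehyde, 1 C=O (running total 2).
CH(COOH): carboxylic acid, 1 C=O (running total 3).
CH(OCOCH3): ester, 1 C=O (running total 4).
CH2COOCH2: ester, 1 C=O (running total 5).
CH2CONHCH2: amide, 1 C=O (running total 6).
CH2CO-O-COCH2: anhydride, 2 C=O (running total 8).

8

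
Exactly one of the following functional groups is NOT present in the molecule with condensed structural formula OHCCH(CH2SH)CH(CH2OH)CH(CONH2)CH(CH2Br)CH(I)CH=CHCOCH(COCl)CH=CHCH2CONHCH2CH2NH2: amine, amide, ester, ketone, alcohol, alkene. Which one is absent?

alcohol: present (CH(CH2OH) — pendant –CH2OH on an sp³ backbone C → alcohol).
ketone: present (CO — –C(=O)– with carbon on both sides → ketone).
alkene: present (CH=CH — C=C double bond → alkene).
amide: present (CH(CONH2) — pendant –CONH2: carbonyl C bonded to C and N → amide).
amine: present (CH2NH2 — –NH2 on an sp³ carbon with no adjacent C=O → amine).
ester: no segment matches this pattern.

ester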